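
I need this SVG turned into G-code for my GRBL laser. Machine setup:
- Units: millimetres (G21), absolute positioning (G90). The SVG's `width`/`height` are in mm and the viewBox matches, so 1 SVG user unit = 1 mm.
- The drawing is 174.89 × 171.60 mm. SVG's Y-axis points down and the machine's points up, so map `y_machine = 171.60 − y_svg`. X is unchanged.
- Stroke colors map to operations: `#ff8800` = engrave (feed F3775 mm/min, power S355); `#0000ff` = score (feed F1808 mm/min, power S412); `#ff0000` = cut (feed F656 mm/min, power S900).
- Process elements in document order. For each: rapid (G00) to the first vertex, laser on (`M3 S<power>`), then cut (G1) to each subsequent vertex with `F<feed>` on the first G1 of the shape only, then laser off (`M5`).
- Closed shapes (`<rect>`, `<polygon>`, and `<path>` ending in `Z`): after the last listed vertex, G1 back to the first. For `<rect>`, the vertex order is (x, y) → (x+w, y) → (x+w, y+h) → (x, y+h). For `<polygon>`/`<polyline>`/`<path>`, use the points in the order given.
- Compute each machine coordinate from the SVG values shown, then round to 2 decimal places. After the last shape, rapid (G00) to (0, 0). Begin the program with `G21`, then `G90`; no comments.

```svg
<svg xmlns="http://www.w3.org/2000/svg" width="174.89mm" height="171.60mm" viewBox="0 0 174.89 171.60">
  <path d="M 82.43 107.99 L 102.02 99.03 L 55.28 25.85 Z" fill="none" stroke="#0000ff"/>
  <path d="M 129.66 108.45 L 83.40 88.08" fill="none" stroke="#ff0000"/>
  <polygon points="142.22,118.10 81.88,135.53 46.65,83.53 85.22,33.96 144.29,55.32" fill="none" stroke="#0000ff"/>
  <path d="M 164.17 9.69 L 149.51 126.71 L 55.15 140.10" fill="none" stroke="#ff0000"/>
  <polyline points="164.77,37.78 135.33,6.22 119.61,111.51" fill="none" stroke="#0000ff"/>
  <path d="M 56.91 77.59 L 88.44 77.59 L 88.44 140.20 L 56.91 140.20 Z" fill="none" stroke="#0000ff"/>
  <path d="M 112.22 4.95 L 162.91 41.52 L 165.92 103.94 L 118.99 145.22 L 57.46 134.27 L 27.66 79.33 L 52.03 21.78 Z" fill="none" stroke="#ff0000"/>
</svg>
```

G21
G90
G00 X82.43 Y63.61
M3 S412
G1 X102.02 Y72.57 F1808
G1 X55.28 Y145.75
G1 X82.43 Y63.61
M5
G00 X129.66 Y63.15
M3 S900
G1 X83.40 Y83.52 F656
M5
G00 X142.22 Y53.50
M3 S412
G1 X81.88 Y36.07 F1808
G1 X46.65 Y88.07
G1 X85.22 Y137.64
G1 X144.29 Y116.28
G1 X142.22 Y53.50
M5
G00 X164.17 Y161.91
M3 S900
G1 X149.51 Y44.89 F656
G1 X55.15 Y31.50
M5
G00 X164.77 Y133.82
M3 S412
G1 X135.33 Y165.38 F1808
G1 X119.61 Y60.09
M5
G00 X56.91 Y94.01
M3 S412
G1 X88.44 Y94.01 F1808
G1 X88.44 Y31.40
G1 X56.91 Y31.40
G1 X56.91 Y94.01
M5
G00 X112.22 Y166.65
M3 S900
G1 X162.91 Y130.08 F656
G1 X165.92 Y67.66
G1 X118.99 Y26.38
G1 X57.46 Y37.33
G1 X27.66 Y92.27
G1 X52.03 Y149.82
G1 X112.22 Y166.65
M5
G00 X0.00 Y0.00

1 u = 1 mm; y_m = 171.60 − y.

[1] `<path>` closed polygon, #0000ff→score S412 F1808: (82.43,63.61) → (102.02,72.57) → (55.28,145.75) → (82.43,63.61) (closed)

[2] `<path>` line segment, #ff0000→cut S900 F656: (129.66,63.15) → (83.40,83.52)

[3] `<polygon>` regular polygon, #0000ff→score S412 F1808: (142.22,53.50) → (81.88,36.07) → (46.65,88.07) → (85.22,137.64) → (144.29,116.28) → (142.22,53.50) (closed)

[4] `<path>` open polyline, #ff0000→cut S900 F656: (164.17,161.91) → (149.51,44.89) → (55.15,31.50)

[5] `<polyline>` open polyline, #0000ff→score S412 F1808: (164.77,133.82) → (135.33,165.38) → (119.61,60.09)

[6] `<path>` rectangle, #0000ff→score S412 F1808: (56.91,94.01) → (88.44,94.01) → (88.44,31.40) → (56.91,31.40) → (56.91,94.01) (closed)

[7] `<path>` regular polygon, #ff0000→cut S900 F656: (112.22,166.65) → (162.91,130.08) → (165.92,67.66) → (118.99,26.38) → (57.46,37.33) → (27.66,92.27) → (52.03,149.82) → (112.22,166.65) (closed)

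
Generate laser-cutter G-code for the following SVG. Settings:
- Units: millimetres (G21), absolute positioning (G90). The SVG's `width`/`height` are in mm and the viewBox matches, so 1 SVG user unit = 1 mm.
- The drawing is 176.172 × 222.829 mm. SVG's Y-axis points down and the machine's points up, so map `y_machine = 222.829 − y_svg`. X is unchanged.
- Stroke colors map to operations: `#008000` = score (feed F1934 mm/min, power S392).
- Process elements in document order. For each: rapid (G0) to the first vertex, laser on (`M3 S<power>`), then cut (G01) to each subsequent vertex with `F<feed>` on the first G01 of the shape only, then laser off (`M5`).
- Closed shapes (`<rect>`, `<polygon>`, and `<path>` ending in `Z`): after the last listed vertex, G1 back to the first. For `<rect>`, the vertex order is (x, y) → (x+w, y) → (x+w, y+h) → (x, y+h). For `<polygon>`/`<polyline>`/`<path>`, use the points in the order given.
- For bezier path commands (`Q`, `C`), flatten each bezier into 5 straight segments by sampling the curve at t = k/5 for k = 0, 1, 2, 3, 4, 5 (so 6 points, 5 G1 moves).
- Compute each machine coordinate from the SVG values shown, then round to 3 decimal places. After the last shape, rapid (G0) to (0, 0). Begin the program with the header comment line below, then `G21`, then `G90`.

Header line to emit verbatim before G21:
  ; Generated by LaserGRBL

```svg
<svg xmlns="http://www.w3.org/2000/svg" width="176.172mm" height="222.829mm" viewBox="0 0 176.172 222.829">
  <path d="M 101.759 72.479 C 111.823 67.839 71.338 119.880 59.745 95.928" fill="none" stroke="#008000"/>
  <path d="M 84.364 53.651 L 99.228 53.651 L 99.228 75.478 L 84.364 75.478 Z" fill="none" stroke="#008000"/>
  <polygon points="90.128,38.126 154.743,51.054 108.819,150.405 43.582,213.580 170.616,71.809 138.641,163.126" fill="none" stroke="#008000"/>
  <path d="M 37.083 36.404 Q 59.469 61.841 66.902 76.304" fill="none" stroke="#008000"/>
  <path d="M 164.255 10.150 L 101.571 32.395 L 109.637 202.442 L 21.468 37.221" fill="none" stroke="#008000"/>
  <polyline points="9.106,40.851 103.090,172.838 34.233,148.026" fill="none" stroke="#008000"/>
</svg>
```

Since the viewBox matches the mm dimensions, user units are millimetres directly. The only transform is the Y-flip y_m = 222.829 − y_svg.

Shape 1 is a cubic bezier drawn with `<path>`. Its stroke #008000 means score at S392, F1934. After flipping Y the toolpath is (101.759,150.350) → (102.367,147.394) → (94.657,137.202) → (82.441,126.144) → (69.532,120.588) → (59.745,126.901).

Shape 2 is a rectangle drawn with `<path>`. Its stroke #008000 means score at S392, F1934. After flipping Y the toolpath is (84.364,169.178) → (99.228,169.178) → (99.228,147.351) → (84.364,147.351) → (84.364,169.178), returning to the start.

Shape 3 is a closed polygon drawn with `<polygon>`. Its stroke #008000 means score at S392, F1934. After flipping Y the toolpath is (90.128,184.703) → (154.743,171.775) → (108.819,72.424) → (43.582,9.249) → (170.616,151.020) → (138.641,59.703) → (90.128,184.703), returning to the start.

Shape 4 is a quadratic bezier drawn with `<path>`. Its stroke #008000 means score at S392, F1934. After flipping Y the toolpath is (37.083,186.425) → (45.439,176.689) → (52.599,167.831) → (58.563,159.851) → (63.331,152.749) → (66.902,146.525).

Shape 5 is a open polyline drawn with `<path>`. Its stroke #008000 means score at S392, F1934. After flipping Y the toolpath is (164.255,212.679) → (101.571,190.434) → (109.637,20.387) → (21.468,185.608).

Shape 6 is a open polyline drawn with `<polyline>`. Its stroke #008000 means score at S392, F1934. After flipping Y the toolpath is (9.106,181.978) → (103.090,49.991) → (34.233,74.803).

; Generated by LaserGRBL
G21
G90
G0 X101.759 Y150.350
M3 S392
G01 X102.367 Y147.394 F1934
G01 X94.657 Y137.202
G01 X82.441 Y126.144
G01 X69.532 Y120.588
G01 X59.745 Y126.901
M5
G0 X84.364 Y169.178
M3 S392
G01 X99.228 Y169.178 F1934
G01 X99.228 Y147.351
G01 X84.364 Y147.351
G01 X84.364 Y169.178
M5
G0 X90.128 Y184.703
M3 S392
G01 X154.743 Y171.775 F1934
G01 X108.819 Y72.424
G01 X43.582 Y9.249
G01 X170.616 Y151.020
G01 X138.641 Y59.703
G01 X90.128 Y184.703
M5
G0 X37.083 Y186.425
M3 S392
G01 X45.439 Y176.689 F1934
G01 X52.599 Y167.831
G01 X58.563 Y159.851
G01 X63.331 Y152.749
G01 X66.902 Y146.525
M5
G0 X164.255 Y212.679
M3 S392
G01 X101.571 Y190.434 F1934
G01 X109.637 Y20.387
G01 X21.468 Y185.608
M5
G0 X9.106 Y181.978
M3 S392
G01 X103.090 Y49.991 F1934
G01 X34.233 Y74.803
M5
G0 X0.000 Y0.000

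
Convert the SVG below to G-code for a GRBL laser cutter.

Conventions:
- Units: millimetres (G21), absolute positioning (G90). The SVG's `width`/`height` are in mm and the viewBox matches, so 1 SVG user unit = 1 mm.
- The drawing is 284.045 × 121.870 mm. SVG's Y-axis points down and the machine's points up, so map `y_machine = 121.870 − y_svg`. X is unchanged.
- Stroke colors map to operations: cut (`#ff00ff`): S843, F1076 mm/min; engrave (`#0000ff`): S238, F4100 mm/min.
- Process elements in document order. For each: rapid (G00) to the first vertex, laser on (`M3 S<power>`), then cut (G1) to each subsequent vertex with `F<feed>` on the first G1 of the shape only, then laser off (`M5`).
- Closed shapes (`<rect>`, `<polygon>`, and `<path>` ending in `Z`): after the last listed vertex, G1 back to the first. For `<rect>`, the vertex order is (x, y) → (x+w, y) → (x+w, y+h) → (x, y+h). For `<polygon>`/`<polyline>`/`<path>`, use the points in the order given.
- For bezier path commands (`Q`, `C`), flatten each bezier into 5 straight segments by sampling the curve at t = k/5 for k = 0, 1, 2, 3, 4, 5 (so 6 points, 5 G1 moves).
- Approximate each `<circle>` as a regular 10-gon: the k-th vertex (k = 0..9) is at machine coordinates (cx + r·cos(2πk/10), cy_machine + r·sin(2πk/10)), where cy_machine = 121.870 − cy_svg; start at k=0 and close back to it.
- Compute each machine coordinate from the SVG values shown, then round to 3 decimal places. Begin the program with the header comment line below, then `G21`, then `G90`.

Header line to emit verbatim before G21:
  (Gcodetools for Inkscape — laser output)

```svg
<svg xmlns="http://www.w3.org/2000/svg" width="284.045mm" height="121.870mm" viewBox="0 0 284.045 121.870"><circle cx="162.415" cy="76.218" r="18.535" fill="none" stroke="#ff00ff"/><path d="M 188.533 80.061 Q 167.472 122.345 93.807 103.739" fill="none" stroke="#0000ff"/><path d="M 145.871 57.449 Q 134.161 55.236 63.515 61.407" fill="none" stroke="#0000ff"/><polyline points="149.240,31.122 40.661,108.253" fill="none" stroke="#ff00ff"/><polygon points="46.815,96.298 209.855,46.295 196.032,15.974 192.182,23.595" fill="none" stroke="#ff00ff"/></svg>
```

(Gcodetools for Inkscape — laser output)
G21
G90
G00 X180.950 Y45.652
M3 S843
G1 X177.410 Y56.547 F1076
G1 X168.143 Y63.280
G1 X156.687 Y63.280
G1 X147.420 Y56.547
G1 X143.880 Y45.652
G1 X147.420 Y34.757
G1 X156.687 Y28.024
G1 X168.143 Y28.024
G1 X177.410 Y34.757
G1 X180.950 Y45.652
M5
G00 X188.533 Y41.809
M3 S238
G1 X178.004 Y27.331 F4100
G1 X163.268 Y17.724
G1 X144.322 Y12.989
G1 X121.169 Y13.124
G1 X93.807 Y18.131
M5
G00 X145.871 Y64.421
M3 S238
G1 X138.830 Y64.971 F4100
G1 X127.073 Y64.850
G1 X110.602 Y64.058
G1 X89.416 Y62.596
G1 X63.515 Y60.463
M5
G00 X149.240 Y90.748
M3 S843
G1 X40.661 Y13.617 F1076
M5
G00 X46.815 Y25.572
M3 S843
G1 X209.855 Y75.575 F1076
G1 X196.032 Y105.896
G1 X192.182 Y98.275
G1 X46.815 Y25.572
M5

1 u = 1 mm; y_m = 121.870 − y.

[1] `<circle>` circle, #ff00ff→cut S843 F1076: (180.950,45.652) → (177.410,56.547) → (168.143,63.280) → (156.687,63.280) → (147.420,56.547) → (143.880,45.652) → (147.420,34.757) → (156.687,28.024) → (168.143,28.024) → (177.410,34.757) → (180.950,45.652) (closed)

[2] `<path>` quadratic bezier, #0000ff→engrave S238 F4100: (188.533,41.809) → (178.004,27.331) → (163.268,17.724) → (144.322,12.989) → (121.169,13.124) → (93.807,18.131)

[3] `<path>` quadratic bezier, #0000ff→engrave S238 F4100: (145.871,64.421) → (138.830,64.971) → (127.073,64.850) → (110.602,64.058) → (89.416,62.596) → (63.515,60.463)

[4] `<polyline>` line segment, #ff00ff→cut S843 F1076: (149.240,90.748) → (40.661,13.617)

[5] `<polygon>` closed polygon, #ff00ff→cut S843 F1076: (46.815,25.572) → (209.855,75.575) → (196.032,105.896) → (192.182,98.275) → (46.815,25.572) (closed)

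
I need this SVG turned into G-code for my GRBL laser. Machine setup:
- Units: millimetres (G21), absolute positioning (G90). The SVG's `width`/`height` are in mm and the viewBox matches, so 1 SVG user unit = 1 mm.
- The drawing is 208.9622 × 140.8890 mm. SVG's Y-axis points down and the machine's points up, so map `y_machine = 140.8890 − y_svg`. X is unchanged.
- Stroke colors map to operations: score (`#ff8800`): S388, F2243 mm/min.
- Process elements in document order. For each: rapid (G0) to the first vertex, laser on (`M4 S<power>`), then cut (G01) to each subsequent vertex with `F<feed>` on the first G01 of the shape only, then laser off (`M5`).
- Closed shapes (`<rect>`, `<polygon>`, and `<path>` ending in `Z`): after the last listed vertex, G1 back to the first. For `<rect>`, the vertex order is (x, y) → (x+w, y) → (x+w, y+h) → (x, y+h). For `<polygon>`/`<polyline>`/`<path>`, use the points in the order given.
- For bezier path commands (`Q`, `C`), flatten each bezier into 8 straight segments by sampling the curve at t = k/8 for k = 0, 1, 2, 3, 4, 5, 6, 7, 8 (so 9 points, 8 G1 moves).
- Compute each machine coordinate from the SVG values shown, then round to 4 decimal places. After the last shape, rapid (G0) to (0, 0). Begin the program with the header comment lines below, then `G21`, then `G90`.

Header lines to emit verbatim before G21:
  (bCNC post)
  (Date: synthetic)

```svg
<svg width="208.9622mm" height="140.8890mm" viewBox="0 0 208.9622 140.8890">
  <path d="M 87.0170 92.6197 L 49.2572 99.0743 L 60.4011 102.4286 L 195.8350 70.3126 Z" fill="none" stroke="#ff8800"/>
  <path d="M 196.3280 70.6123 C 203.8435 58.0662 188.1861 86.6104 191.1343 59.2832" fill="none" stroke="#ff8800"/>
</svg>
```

1 u = 1 mm; y_m = 140.8890 − y.

[1] `<path>` closed polygon, #ff8800→score S388 F2243: (87.0170,48.2693) → (49.2572,41.8147) → (60.4011,38.4604) → (195.8350,70.5764) → (87.0170,48.2693) (closed)

[2] `<path>` cubic bezier, #ff8800→score S388 F2243: (196.3280,70.2767) → (198.1417,73.2448) → (198.2725,73.4969) → (197.2100,72.1693) → (195.4439,70.3983) → (193.4636,69.3202) → (191.7589,70.0713) → (190.8193,73.7877) → (191.1343,81.6058)

(bCNC post)
(Date: synthetic)
G21
G90
G0 X87.0170 Y48.2693
M4 S388
G01 X49.2572 Y41.8147 F2243
G01 X60.4011 Y38.4604
G01 X195.8350 Y70.5764
G01 X87.0170 Y48.2693
M5
G0 X196.3280 Y70.2767
M4 S388
G01 X198.1417 Y73.2448 F2243
G01 X198.2725 Y73.4969
G01 X197.2100 Y72.1693
G01 X195.4439 Y70.3983
G01 X193.4636 Y69.3202
G01 X191.7589 Y70.0713
G01 X190.8193 Y73.7877
G01 X191.1343 Y81.6058
M5
G0 X0.0000 Y0.0000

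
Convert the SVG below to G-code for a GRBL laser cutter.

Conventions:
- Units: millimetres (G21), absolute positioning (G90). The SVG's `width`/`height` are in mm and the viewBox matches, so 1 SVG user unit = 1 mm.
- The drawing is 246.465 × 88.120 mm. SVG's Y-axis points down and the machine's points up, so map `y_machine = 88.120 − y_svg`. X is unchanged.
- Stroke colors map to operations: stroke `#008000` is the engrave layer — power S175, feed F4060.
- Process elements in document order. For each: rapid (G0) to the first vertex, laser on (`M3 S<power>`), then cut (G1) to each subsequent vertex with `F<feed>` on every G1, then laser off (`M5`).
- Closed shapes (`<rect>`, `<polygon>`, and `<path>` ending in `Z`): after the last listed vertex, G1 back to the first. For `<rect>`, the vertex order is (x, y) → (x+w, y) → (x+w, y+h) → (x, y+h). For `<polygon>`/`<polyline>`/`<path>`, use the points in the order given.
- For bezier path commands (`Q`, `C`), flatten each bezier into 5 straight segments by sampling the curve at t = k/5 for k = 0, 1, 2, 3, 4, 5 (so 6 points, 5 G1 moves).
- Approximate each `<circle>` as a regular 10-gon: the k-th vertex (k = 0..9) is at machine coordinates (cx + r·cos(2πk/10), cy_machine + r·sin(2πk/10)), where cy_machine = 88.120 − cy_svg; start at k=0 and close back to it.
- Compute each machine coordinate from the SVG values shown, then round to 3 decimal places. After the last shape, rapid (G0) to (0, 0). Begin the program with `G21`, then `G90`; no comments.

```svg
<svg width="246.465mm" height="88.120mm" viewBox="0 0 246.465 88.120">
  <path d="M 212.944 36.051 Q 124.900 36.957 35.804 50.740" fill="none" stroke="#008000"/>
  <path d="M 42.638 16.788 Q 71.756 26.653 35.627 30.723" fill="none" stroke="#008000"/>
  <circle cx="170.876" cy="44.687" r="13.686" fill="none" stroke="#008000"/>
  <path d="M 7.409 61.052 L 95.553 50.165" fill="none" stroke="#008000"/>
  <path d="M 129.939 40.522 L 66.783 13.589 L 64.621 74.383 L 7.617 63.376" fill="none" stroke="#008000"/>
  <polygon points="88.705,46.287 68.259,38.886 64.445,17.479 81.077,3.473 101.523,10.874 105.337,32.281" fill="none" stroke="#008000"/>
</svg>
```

G21
G90
G0 X212.944 Y52.069
M3 S175
G1 X177.684 Y51.192 F4060
G1 X142.340 Y49.284 F4060
G1 X106.912 Y46.346 F4060
G1 X71.400 Y42.378 F4060
G1 X35.804 Y37.380 F4060
M5
G0 X42.638 Y71.332
M3 S175
G1 X51.675 Y67.618 F4060
G1 X55.493 Y64.367 F4060
G1 X54.091 Y61.580 F4060
G1 X47.469 Y59.257 F4060
G1 X35.627 Y57.397 F4060
M5
G0 X184.562 Y43.433
M3 S175
G1 X181.948 Y51.477 F4060
G1 X175.105 Y56.449 F4060
G1 X166.647 Y56.449 F4060
G1 X159.804 Y51.477 F4060
G1 X157.190 Y43.433 F4060
G1 X159.804 Y35.389 F4060
G1 X166.647 Y30.417 F4060
G1 X175.105 Y30.417 F4060
G1 X181.948 Y35.389 F4060
G1 X184.562 Y43.433 F4060
M5
G0 X7.409 Y27.068
M3 S175
G1 X95.553 Y37.955 F4060
M5
G0 X129.939 Y47.598
M3 S175
G1 X66.783 Y74.531 F4060
G1 X64.621 Y13.737 F4060
G1 X7.617 Y24.744 F4060
M5
G0 X88.705 Y41.833
M3 S175
G1 X68.259 Y49.234 F4060
G1 X64.445 Y70.641 F4060
G1 X81.077 Y84.647 F4060
G1 X101.523 Y77.246 F4060
G1 X105.337 Y55.839 F4060
G1 X88.705 Y41.833 F4060
M5
G0 X0.000 Y0.000

Since the viewBox matches the mm dimensions, user units are millimetres directly. The only transform is the Y-flip y_m = 88.120 − y_svg.

Shape 1 is a quadratic bezier drawn with `<path>`. Its stroke #008000 means engrave at S175, F4060. After flipping Y the toolpath is (212.944,52.069) → (177.684,51.192) → (142.340,49.284) → (106.912,46.346) → (71.400,42.378) → (35.804,37.380).

Shape 2 is a quadratic bezier drawn with `<path>`. Its stroke #008000 means engrave at S175, F4060. After flipping Y the toolpath is (42.638,71.332) → (51.675,67.618) → (55.493,64.367) → (54.091,61.580) → (47.469,59.257) → (35.627,57.397).

Shape 3 is a circle drawn with `<circle>`. Its stroke #008000 means engrave at S175, F4060. After flipping Y the toolpath is (184.562,43.433) → (181.948,51.477) → (175.105,56.449) → (166.647,56.449) → (159.804,51.477) → (157.190,43.433) → (159.804,35.389) → (166.647,30.417) → (175.105,30.417) → (181.948,35.389) → (184.562,43.433), returning to the start.

Shape 4 is a line segment drawn with `<path>`. Its stroke #008000 means engrave at S175, F4060. After flipping Y the toolpath is (7.409,27.068) → (95.553,37.955).

Shape 5 is a open polyline drawn with `<path>`. Its stroke #008000 means engrave at S175, F4060. After flipping Y the toolpath is (129.939,47.598) → (66.783,74.531) → (64.621,13.737) → (7.617,24.744).

Shape 6 is a regular polygon drawn with `<polygon>`. Its stroke #008000 means engrave at S175, F4060. After flipping Y the toolpath is (88.705,41.833) → (68.259,49.234) → (64.445,70.641) → (81.077,84.647) → (101.523,77.246) → (105.337,55.839) → (88.705,41.833), returning to the start.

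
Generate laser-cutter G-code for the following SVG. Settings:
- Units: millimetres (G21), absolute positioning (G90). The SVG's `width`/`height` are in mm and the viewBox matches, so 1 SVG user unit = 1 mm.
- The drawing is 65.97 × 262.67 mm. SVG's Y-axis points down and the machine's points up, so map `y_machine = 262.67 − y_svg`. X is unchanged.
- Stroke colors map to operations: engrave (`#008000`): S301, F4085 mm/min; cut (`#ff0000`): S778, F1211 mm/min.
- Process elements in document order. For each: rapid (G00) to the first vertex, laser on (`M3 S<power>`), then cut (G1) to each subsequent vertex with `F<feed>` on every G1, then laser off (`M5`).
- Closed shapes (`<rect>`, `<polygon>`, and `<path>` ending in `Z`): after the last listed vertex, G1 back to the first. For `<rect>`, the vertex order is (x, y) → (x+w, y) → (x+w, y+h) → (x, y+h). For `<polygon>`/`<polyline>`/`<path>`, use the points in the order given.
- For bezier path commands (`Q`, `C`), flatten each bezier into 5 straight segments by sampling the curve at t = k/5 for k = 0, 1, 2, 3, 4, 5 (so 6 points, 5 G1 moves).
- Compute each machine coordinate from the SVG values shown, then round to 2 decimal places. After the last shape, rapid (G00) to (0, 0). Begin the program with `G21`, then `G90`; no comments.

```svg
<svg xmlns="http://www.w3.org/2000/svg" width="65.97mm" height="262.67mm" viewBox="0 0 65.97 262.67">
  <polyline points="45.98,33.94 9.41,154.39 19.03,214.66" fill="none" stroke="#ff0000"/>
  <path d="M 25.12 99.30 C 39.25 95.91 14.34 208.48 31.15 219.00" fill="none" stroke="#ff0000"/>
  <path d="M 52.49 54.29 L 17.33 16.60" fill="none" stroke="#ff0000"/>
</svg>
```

1 u = 1 mm; y_m = 262.67 − y.

[1] `<polyline>` open polyline, #ff0000→cut S778 F1211: (45.98,228.73) → (9.41,108.28) → (19.03,48.01)

[2] `<path>` cubic bezier, #ff0000→cut S778 F1211: (25.12,163.37) → (29.56,153.23) → (28.51,125.73) → (25.83,91.33) → (25.42,60.48) → (31.15,43.67)

[3] `<path>` line segment, #ff0000→cut S778 F1211: (52.49,208.38) → (17.33,246.07)

G21
G90
G00 X45.98 Y228.73
M3 S778
G1 X9.41 Y108.28 F1211
G1 X19.03 Y48.01 F1211
M5
G00 X25.12 Y163.37
M3 S778
G1 X29.56 Y153.23 F1211
G1 X28.51 Y125.73 F1211
G1 X25.83 Y91.33 F1211
G1 X25.42 Y60.48 F1211
G1 X31.15 Y43.67 F1211
M5
G00 X52.49 Y208.38
M3 S778
G1 X17.33 Y246.07 F1211
M5
G00 X0.00 Y0.00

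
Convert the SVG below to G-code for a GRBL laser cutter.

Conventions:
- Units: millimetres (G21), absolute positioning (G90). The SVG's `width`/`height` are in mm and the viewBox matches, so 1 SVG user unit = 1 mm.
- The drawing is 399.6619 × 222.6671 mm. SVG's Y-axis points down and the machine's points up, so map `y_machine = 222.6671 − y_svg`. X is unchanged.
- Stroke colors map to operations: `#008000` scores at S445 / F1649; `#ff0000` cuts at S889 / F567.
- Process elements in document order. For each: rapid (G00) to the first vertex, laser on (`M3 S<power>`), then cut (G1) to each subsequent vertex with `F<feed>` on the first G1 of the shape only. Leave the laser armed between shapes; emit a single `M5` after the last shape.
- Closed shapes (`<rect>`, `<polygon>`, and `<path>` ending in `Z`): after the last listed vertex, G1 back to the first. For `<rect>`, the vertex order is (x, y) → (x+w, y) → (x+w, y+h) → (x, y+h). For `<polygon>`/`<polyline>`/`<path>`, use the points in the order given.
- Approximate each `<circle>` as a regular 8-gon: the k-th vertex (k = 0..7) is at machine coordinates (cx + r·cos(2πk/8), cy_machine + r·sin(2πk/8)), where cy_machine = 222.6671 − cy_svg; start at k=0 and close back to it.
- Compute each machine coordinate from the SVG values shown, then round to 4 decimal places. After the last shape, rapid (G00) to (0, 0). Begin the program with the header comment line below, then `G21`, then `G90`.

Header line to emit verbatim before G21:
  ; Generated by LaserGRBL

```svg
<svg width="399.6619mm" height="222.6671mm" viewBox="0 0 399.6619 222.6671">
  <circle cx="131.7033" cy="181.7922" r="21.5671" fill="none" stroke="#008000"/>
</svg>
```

; Generated by LaserGRBL
G21
G90
G00 X153.2704 Y40.8749
M3 S445
G1 X146.9535 Y56.1251 F1649
G1 X131.7033 Y62.4420
G1 X116.4531 Y56.1251
G1 X110.1362 Y40.8749
G1 X116.4531 Y25.6247
G1 X131.7033 Y19.3078
G1 X146.9535 Y25.6247
G1 X153.2704 Y40.8749
M5
G00 X0.0000 Y0.0000

1 u = 1 mm; y_m = 222.6671 − y.

[1] `<circle>` circle, #008000→score S445 F1649: (153.2704,40.8749) → (146.9535,56.1251) → (131.7033,62.4420) → (116.4531,56.1251) → (110.1362,40.8749) → (116.4531,25.6247) → (131.7033,19.3078) → (146.9535,25.6247) → (153.2704,40.8749) (closed)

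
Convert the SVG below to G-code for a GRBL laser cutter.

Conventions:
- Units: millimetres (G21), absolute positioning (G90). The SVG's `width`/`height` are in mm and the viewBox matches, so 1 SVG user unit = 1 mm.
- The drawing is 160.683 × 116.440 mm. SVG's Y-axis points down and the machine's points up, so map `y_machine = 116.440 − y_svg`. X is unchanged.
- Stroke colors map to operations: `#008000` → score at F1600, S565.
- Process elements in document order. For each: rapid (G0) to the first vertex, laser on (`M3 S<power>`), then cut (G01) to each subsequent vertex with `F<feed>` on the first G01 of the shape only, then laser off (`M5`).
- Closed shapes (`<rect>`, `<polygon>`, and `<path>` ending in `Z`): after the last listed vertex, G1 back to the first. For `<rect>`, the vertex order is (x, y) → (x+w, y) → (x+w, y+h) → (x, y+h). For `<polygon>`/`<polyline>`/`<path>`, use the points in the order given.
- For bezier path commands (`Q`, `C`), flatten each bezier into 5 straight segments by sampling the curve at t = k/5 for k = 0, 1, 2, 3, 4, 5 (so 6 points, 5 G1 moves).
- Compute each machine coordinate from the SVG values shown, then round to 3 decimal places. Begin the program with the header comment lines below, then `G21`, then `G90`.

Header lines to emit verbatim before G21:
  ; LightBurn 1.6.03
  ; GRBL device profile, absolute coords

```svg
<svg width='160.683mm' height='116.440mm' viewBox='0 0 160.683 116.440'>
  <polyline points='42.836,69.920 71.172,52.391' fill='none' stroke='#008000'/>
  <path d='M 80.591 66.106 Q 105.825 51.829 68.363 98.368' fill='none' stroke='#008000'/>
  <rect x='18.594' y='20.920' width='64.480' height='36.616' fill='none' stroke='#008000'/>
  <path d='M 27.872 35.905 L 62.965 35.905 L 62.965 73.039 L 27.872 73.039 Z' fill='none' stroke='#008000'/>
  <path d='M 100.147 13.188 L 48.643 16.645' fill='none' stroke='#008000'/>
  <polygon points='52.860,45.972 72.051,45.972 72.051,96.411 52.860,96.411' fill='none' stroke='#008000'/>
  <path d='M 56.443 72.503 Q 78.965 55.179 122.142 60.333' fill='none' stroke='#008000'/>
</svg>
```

Since the viewBox matches the mm dimensions, user units are millimetres directly. The only transform is the Y-flip y_m = 116.440 − y_svg.

Shape 1 is a line segment drawn with `<polyline>`. Its stroke #008000 means score at S565, F1600. After flipping Y the toolpath is (42.836,46.520) → (71.172,64.049).

Shape 2 is a quadratic bezier drawn with `<path>`. Its stroke #008000 means score at S565, F1600. After flipping Y the toolpath is (80.591,50.334) → (88.177,53.612) → (90.747,52.025) → (88.301,45.573) → (80.840,34.255) → (68.363,18.072).

Shape 3 is a rectangle drawn with `<rect>`. Its stroke #008000 means score at S565, F1600. After flipping Y the toolpath is (18.594,95.520) → (83.074,95.520) → (83.074,58.904) → (18.594,58.904) → (18.594,95.520), returning to the start.

Shape 4 is a rectangle drawn with `<path>`. Its stroke #008000 means score at S565, F1600. After flipping Y the toolpath is (27.872,80.535) → (62.965,80.535) → (62.965,43.401) → (27.872,43.401) → (27.872,80.535), returning to the start.

Shape 5 is a line segment drawn with `<path>`. Its stroke #008000 means score at S565, F1600. After flipping Y the toolpath is (100.147,103.252) → (48.643,99.795).

Shape 6 is a rectangle drawn with `<polygon>`. Its stroke #008000 means score at S565, F1600. After flipping Y the toolpath is (52.860,70.468) → (72.051,70.468) → (72.051,20.029) → (52.860,20.029) → (52.860,70.468), returning to the start.

Shape 7 is a quadratic bezier drawn with `<path>`. Its stroke #008000 means score at S565, F1600. After flipping Y the toolpath is (56.443,43.937) → (66.278,49.967) → (77.765,54.200) → (90.905,56.634) → (105.697,57.269) → (122.142,56.107).

; LightBurn 1.6.03
; GRBL device profile, absolute coords
G21
G90
G0 X42.836 Y46.520
M3 S565
G01 X71.172 Y64.049 F1600
M5
G0 X80.591 Y50.334
M3 S565
G01 X88.177 Y53.612 F1600
G01 X90.747 Y52.025
G01 X88.301 Y45.573
G01 X80.840 Y34.255
G01 X68.363 Y18.072
M5
G0 X18.594 Y95.520
M3 S565
G01 X83.074 Y95.520 F1600
G01 X83.074 Y58.904
G01 X18.594 Y58.904
G01 X18.594 Y95.520
M5
G0 X27.872 Y80.535
M3 S565
G01 X62.965 Y80.535 F1600
G01 X62.965 Y43.401
G01 X27.872 Y43.401
G01 X27.872 Y80.535
M5
G0 X100.147 Y103.252
M3 S565
G01 X48.643 Y99.795 F1600
M5
G0 X52.860 Y70.468
M3 S565
G01 X72.051 Y70.468 F1600
G01 X72.051 Y20.029
G01 X52.860 Y20.029
G01 X52.860 Y70.468
M5
G0 X56.443 Y43.937
M3 S565
G01 X66.278 Y49.967 F1600
G01 X77.765 Y54.200
G01 X90.905 Y56.634
G01 X105.697 Y57.269
G01 X122.142 Y56.107
M5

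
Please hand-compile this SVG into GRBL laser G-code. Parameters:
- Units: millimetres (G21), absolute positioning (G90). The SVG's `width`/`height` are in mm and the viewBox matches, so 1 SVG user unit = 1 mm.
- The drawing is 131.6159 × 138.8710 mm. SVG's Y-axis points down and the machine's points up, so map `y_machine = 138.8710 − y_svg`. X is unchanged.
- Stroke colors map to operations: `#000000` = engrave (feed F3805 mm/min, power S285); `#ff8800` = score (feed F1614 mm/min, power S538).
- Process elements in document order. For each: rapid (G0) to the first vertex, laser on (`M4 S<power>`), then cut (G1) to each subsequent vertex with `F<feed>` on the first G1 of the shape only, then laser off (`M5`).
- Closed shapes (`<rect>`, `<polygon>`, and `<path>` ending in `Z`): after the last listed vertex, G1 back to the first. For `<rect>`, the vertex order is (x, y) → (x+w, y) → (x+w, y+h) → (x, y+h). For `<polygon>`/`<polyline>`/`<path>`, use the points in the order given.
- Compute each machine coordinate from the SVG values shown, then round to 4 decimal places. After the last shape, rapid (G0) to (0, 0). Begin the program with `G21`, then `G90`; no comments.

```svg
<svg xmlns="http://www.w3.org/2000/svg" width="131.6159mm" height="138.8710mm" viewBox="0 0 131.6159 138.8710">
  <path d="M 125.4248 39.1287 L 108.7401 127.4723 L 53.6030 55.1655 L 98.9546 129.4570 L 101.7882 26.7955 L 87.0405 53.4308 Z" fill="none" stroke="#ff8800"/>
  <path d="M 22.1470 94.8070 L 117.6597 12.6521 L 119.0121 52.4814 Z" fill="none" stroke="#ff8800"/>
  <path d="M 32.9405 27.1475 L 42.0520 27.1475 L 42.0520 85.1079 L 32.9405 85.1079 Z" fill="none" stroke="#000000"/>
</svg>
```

Since the viewBox matches the mm dimensions, user units are millimetres directly. The only transform is the Y-flip y_m = 138.8710 − y_svg.

Shape 1 is a closed polygon drawn with `<path>`. Its stroke #ff8800 means score at S538, F1614. After flipping Y the toolpath is (125.4248,99.7423) → (108.7401,11.3987) → (53.6030,83.7055) → (98.9546,9.4140) → (101.7882,112.0755) → (87.0405,85.4402) → (125.4248,99.7423), returning to the start.

Shape 2 is a closed polygon drawn with `<path>`. Its stroke #ff8800 means score at S538, F1614. After flipping Y the toolpath is (22.1470,44.0640) → (117.6597,126.2189) → (119.0121,86.3896) → (22.1470,44.0640), returning to the start.

Shape 3 is a rectangle drawn with `<path>`. Its stroke #000000 means engrave at S285, F3805. After flipping Y the toolpath is (32.9405,111.7235) → (42.0520,111.7235) → (42.0520,53.7631) → (32.9405,53.7631) → (32.9405,111.7235), returning to the start.

G21
G90
G0 X125.4248 Y99.7423
M4 S538
G1 X108.7401 Y11.3987 F1614
G1 X53.6030 Y83.7055
G1 X98.9546 Y9.4140
G1 X101.7882 Y112.0755
G1 X87.0405 Y85.4402
G1 X125.4248 Y99.7423
M5
G0 X22.1470 Y44.0640
M4 S538
G1 X117.6597 Y126.2189 F1614
G1 X119.0121 Y86.3896
G1 X22.1470 Y44.0640
M5
G0 X32.9405 Y111.7235
M4 S285
G1 X42.0520 Y111.7235 F3805
G1 X42.0520 Y53.7631
G1 X32.9405 Y53.7631
G1 X32.9405 Y111.7235
M5
G0 X0.0000 Y0.0000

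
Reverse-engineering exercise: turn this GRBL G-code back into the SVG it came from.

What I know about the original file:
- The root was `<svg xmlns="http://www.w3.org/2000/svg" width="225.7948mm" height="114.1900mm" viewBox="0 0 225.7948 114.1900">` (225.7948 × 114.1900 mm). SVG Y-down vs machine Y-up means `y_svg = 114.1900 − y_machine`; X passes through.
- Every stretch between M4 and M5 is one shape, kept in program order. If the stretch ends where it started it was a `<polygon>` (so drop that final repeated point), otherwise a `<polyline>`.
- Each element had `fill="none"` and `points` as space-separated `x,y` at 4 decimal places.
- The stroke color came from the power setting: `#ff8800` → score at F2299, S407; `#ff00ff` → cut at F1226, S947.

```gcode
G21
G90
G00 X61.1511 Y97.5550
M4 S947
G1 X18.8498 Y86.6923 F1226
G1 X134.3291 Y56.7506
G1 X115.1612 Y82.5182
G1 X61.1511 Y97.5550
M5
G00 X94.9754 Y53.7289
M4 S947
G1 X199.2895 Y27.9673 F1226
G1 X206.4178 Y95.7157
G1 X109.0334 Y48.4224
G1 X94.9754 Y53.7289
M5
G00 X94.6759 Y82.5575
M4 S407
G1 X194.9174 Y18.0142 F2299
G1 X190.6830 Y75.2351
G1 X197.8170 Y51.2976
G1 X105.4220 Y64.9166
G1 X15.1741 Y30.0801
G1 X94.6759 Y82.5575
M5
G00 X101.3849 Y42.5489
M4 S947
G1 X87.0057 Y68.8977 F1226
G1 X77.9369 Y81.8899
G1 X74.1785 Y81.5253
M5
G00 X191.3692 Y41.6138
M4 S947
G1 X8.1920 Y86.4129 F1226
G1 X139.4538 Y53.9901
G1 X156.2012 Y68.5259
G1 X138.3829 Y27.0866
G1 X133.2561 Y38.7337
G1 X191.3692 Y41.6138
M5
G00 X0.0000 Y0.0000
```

y_svg = 114.1900 − y_m.

[1] S947→`#ff00ff` (cut); closed run; points: 61.1511,16.6350 18.8498,27.4977 134.3291,57.4394 115.1612,31.6718

[2] S947→`#ff00ff` (cut); closed run; points: 94.9754,60.4611 199.2895,86.2227 206.4178,18.4743 109.0334,65.7676

[3] S407→`#ff8800` (score); closed run; points: 94.6759,31.6325 194.9174,96.1758 190.6830,38.9549 197.8170,62.8924 105.4220,49.2734 15.1741,84.1099

[4] S947→`#ff00ff` (cut); open run; points: 101.3849,71.6411 87.0057,45.2923 77.9369,32.3001 74.1785,32.6647

[5] S947→`#ff00ff` (cut); closed run; points: 191.3692,72.5762 8.1920,27.7771 139.4538,60.1999 156.2012,45.6641 138.3829,87.1034 133.2561,75.4563

<svg xmlns="http://www.w3.org/2000/svg" width="225.7948mm" height="114.1900mm" viewBox="0 0 225.7948 114.1900">
  <polygon points="61.1511,16.6350 18.8498,27.4977 134.3291,57.4394 115.1612,31.6718" fill="none" stroke="#ff00ff"/>
  <polygon points="94.9754,60.4611 199.2895,86.2227 206.4178,18.4743 109.0334,65.7676" fill="none" stroke="#ff00ff"/>
  <polygon points="94.6759,31.6325 194.9174,96.1758 190.6830,38.9549 197.8170,62.8924 105.4220,49.2734 15.1741,84.1099" fill="none" stroke="#ff8800"/>
  <polyline points="101.3849,71.6411 87.0057,45.2923 77.9369,32.3001 74.1785,32.6647" fill="none" stroke="#ff00ff"/>
  <polygon points="191.3692,72.5762 8.1920,27.7771 139.4538,60.1999 156.2012,45.6641 138.3829,87.1034 133.2561,75.4563" fill="none" stroke="#ff00ff"/>
</svg>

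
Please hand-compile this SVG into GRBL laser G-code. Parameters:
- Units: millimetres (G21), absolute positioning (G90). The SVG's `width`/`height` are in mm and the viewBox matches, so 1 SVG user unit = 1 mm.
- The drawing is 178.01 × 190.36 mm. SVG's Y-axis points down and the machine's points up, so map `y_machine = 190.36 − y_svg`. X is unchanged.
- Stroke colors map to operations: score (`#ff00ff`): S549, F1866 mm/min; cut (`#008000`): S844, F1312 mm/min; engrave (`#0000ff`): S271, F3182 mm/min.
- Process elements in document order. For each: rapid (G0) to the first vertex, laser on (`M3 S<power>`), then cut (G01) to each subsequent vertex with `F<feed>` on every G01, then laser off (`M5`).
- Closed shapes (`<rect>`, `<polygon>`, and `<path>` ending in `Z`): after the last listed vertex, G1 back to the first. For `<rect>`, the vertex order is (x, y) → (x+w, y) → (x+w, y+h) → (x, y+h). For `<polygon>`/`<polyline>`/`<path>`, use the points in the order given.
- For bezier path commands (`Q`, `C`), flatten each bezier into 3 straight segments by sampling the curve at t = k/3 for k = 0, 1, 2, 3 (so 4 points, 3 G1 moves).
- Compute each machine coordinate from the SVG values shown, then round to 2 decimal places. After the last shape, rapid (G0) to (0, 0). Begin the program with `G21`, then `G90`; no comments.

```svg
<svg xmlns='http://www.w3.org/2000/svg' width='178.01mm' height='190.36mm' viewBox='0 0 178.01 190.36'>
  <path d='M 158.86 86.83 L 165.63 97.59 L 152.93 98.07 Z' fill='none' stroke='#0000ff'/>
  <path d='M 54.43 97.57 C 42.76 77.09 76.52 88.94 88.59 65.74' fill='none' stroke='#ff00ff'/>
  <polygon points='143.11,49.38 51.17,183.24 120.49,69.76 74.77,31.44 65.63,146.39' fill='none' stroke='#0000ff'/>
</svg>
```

1 u = 1 mm; y_m = 190.36 − y.

[1] `<path>` regular polygon, #0000ff→engrave S271 F3182: (158.86,103.53) → (165.63,92.77) → (152.93,92.29) → (158.86,103.53) (closed)

[2] `<path>` cubic bezier, #ff00ff→score S549 F1866: (54.43,92.79) → (55.42,104.99) → (71.78,110.61) → (88.59,124.62)

[3] `<polygon>` closed polygon, #0000ff→engrave S271 F3182: (143.11,140.98) → (51.17,7.12) → (120.49,120.60) → (74.77,158.92) → (65.63,43.97) → (143.11,140.98) (closed)

G21
G90
G0 X158.86 Y103.53
M3 S271
G01 X165.63 Y92.77 F3182
G01 X152.93 Y92.29 F3182
G01 X158.86 Y103.53 F3182
M5
G0 X54.43 Y92.79
M3 S549
G01 X55.42 Y104.99 F1866
G01 X71.78 Y110.61 F1866
G01 X88.59 Y124.62 F1866
M5
G0 X143.11 Y140.98
M3 S271
G01 X51.17 Y7.12 F3182
G01 X120.49 Y120.60 F3182
G01 X74.77 Y158.92 F3182
G01 X65.63 Y43.97 F3182
G01 X143.11 Y140.98 F3182
M5
G0 X0.00 Y0.00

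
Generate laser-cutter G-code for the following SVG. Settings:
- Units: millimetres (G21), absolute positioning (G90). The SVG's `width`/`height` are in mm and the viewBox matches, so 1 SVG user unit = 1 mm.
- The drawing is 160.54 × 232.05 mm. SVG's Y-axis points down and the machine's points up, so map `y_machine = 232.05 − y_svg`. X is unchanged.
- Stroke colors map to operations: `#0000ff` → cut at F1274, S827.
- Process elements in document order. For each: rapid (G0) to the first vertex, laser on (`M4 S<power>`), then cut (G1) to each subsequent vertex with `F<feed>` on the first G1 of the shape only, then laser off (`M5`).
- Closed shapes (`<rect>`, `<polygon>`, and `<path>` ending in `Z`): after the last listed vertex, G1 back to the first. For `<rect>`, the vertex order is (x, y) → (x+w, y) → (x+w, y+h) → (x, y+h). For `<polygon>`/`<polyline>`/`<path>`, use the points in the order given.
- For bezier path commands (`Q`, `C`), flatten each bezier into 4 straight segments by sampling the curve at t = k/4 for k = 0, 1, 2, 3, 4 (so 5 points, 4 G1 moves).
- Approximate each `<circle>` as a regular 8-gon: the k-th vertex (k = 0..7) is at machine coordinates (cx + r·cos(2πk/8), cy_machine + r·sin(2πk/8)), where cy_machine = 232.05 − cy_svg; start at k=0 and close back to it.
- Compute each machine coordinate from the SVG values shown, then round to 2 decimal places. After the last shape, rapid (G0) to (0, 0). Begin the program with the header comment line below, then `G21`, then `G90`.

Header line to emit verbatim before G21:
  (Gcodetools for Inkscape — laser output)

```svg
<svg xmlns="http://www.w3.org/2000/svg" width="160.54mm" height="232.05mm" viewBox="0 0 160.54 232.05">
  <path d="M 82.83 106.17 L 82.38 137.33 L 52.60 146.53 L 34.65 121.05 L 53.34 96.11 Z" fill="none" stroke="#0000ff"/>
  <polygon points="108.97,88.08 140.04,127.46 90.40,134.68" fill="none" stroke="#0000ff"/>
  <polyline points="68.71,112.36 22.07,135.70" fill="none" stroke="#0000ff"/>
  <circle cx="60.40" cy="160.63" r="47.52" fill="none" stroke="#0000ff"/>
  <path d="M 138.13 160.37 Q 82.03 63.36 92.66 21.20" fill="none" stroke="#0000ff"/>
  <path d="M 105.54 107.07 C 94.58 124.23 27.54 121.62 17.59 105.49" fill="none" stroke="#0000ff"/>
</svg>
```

1 u = 1 mm; y_m = 232.05 − y.

[1] `<path>` regular polygon, #0000ff→cut S827 F1274: (82.83,125.88) → (82.38,94.72) → (52.60,85.52) → (34.65,111.00) → (53.34,135.94) → (82.83,125.88) (closed)

[2] `<polygon>` regular polygon, #0000ff→cut S827 F1274: (108.97,143.97) → (140.04,104.59) → (90.40,97.37) → (108.97,143.97) (closed)

[3] `<polyline>` line segment, #0000ff→cut S827 F1274: (68.71,119.69) → (22.07,96.35)

[4] `<circle>` circle, #0000ff→cut S827 F1274: (107.92,71.42) → (94.00,105.02) → (60.40,118.94) → (26.80,105.02) → (12.88,71.42) → (26.80,37.82) → (60.40,23.90) → (94.00,37.82) → (107.92,71.42) (closed)

[5] `<path>` quadratic bezier, #0000ff→cut S827 F1274: (138.13,71.68) → (114.25,116.76) → (98.71,154.98) → (91.52,186.34) → (92.66,210.85)

[6] `<path>` cubic bezier, #0000ff→cut S827 F1274: (105.54,124.98) → (88.57,115.72) → (61.19,113.29) → (33.99,117.10) → (17.59,126.56)

(Gcodetools for Inkscape — laser output)
G21
G90
G0 X82.83 Y125.88
M4 S827
G1 X82.38 Y94.72 F1274
G1 X52.60 Y85.52
G1 X34.65 Y111.00
G1 X53.34 Y135.94
G1 X82.83 Y125.88
M5
G0 X108.97 Y143.97
M4 S827
G1 X140.04 Y104.59 F1274
G1 X90.40 Y97.37
G1 X108.97 Y143.97
M5
G0 X68.71 Y119.69
M4 S827
G1 X22.07 Y96.35 F1274
M5
G0 X107.92 Y71.42
M4 S827
G1 X94.00 Y105.02 F1274
G1 X60.40 Y118.94
G1 X26.80 Y105.02
G1 X12.88 Y71.42
G1 X26.80 Y37.82
G1 X60.40 Y23.90
G1 X94.00 Y37.82
G1 X107.92 Y71.42
M5
G0 X138.13 Y71.68
M4 S827
G1 X114.25 Y116.76 F1274
G1 X98.71 Y154.98
G1 X91.52 Y186.34
G1 X92.66 Y210.85
M5
G0 X105.54 Y124.98
M4 S827
G1 X88.57 Y115.72 F1274
G1 X61.19 Y113.29
G1 X33.99 Y117.10
G1 X17.59 Y126.56
M5
G0 X0.00 Y0.00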